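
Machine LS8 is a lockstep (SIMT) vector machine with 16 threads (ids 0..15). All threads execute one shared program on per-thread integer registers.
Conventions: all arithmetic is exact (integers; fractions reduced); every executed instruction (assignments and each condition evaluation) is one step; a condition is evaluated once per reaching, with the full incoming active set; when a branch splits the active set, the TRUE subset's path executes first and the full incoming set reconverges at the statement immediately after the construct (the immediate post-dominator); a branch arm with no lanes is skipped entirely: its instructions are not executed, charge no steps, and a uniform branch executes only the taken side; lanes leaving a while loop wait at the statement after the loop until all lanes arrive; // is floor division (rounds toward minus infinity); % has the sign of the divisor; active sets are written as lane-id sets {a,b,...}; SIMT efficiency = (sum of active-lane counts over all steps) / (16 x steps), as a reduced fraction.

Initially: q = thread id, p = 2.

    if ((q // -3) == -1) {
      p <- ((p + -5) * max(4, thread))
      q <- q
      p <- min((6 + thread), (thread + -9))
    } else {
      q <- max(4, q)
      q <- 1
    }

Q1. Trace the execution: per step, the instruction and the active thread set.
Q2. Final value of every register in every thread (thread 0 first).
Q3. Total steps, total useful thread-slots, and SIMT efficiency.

step 0: eval ((q // -3) == -1)       {0,1,2,3,4,5,6,7,8,9,10,11,12,13,14,15}
step 1: p <- ((p + -5) * max(4, thread)) {1,2,3}
step 2: q <- q                       {1,2,3}
step 3: p <- min((6 + thread), (thread + -9)) {1,2,3}
step 4: q <- max(4, q)               {0,4,5,6,7,8,9,10,11,12,13,14,15}
step 5: q <- 1                       {0,4,5,6,7,8,9,10,11,12,13,14,15}

Answer: 6 steps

q: 1,1,2,3,1,1,1,1,1,1,1,1,1,1,1,1
p: 2,-8,-7,-6,2,2,2,2,2,2,2,2,2,2,2,2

steps = 6; useful = 51; efficiency = 51/96 = 17/32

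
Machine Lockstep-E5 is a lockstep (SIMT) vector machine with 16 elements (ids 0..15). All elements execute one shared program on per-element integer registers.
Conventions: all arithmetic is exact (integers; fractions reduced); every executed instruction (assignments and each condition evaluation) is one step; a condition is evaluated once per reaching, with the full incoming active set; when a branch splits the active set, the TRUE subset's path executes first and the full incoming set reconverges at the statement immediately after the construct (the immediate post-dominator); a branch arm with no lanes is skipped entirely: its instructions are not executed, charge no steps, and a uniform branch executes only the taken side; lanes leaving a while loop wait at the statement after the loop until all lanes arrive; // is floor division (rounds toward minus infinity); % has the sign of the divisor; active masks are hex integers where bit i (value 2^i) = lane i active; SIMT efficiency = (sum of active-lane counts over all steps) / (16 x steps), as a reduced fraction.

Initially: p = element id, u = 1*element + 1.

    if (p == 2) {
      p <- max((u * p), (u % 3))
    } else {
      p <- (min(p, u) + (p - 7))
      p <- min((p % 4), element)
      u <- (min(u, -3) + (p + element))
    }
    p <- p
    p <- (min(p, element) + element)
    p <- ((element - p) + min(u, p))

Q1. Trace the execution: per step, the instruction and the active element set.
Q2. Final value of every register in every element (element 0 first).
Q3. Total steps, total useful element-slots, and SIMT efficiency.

step 0: eval (p == 2)                0xffff
step 1: p <- max((u * p), (u % 3))   0x0004
step 2: p <- (min(p, u) + (p - 7))   0xfffb
step 3: p <- min((p % 4), element)   0xfffb
step 4: u <- (min(u, -3) + (p + element)) 0xfffb
step 5: p <- p                       0xffff
step 6: p <- (min(p, element) + element) 0xffff
step 7: p <- ((element - p) + min(u, p)) 0xffff

Answer: 8 steps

p: -3,-2,1,0,1,2,3,4,5,6,7,8,9,10,11,12
u: -3,-1,3,3,2,5,4,7,6,9,8,11,10,13,12,15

steps = 8; useful = 110; efficiency = 110/128 = 55/64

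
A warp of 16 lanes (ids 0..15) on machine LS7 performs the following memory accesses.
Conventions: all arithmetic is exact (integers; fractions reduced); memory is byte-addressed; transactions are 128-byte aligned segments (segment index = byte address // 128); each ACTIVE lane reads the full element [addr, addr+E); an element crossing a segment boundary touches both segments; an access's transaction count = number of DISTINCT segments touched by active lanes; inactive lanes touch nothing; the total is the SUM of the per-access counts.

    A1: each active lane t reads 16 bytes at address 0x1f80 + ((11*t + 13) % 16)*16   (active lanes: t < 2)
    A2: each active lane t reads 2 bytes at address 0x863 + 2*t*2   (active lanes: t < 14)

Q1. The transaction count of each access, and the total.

A1: 1 transaction
A2: 2 transactions

Answer: 1,2; total 3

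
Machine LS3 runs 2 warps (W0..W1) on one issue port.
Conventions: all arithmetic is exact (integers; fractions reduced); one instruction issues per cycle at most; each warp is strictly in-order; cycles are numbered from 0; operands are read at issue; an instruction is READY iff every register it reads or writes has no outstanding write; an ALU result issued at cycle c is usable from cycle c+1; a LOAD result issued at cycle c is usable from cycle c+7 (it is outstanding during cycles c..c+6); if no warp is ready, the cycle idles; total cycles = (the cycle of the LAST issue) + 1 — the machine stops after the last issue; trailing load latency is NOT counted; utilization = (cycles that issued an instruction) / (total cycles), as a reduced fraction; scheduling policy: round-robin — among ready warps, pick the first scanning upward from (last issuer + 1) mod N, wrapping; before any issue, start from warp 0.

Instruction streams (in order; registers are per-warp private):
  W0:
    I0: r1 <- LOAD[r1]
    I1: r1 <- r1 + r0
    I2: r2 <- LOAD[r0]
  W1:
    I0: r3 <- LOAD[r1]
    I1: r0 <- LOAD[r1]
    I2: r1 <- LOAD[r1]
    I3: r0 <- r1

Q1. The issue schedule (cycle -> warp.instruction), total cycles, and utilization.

cycle 0: W0.I0
cycle 1: W1.I0
cycle 2: W1.I1
cycle 3: W1.I2
cycle 4: idle
cycle 5: idle
cycle 6: idle
cycle 7: W0.I1
cycle 8: W0.I2
cycle 9: idle
cycle 10: W1.I3

Answer: 11 cycles, utilization 7/11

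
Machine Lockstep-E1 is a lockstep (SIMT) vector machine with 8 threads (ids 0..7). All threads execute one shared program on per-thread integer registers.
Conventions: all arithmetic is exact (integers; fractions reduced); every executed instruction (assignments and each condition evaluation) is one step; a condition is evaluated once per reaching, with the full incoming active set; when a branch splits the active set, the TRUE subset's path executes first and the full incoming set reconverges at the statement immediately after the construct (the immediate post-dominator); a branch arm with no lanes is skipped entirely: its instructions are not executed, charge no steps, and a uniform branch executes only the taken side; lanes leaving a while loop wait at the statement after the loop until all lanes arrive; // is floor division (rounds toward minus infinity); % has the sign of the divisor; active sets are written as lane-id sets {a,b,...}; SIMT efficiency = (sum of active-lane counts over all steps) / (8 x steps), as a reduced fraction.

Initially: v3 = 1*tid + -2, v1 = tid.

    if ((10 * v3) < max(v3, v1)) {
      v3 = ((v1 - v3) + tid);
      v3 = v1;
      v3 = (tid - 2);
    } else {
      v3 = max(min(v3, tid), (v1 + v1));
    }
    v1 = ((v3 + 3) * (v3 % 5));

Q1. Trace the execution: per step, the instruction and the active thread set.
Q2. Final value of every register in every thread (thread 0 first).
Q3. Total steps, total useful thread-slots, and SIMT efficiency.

step 0: eval ((10 * v3) < max(v3, v1)) {0,1,2,3,4,5,6,7}
step 1: v3 <- ((v1 - v3) + tid)      {0,1,2}
step 2: v3 <- v1                     {0,1,2}
step 3: v3 <- (tid - 2)              {0,1,2}
step 4: v3 <- max(min(v3, tid), (v1 + v1)) {3,4,5,6,7}
step 5: v1 <- ((v3 + 3) * (v3 % 5))  {0,1,2,3,4,5,6,7}

Answer: 6 steps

v3: -2,-1,0,6,8,10,12,14
v1: 3,8,0,9,33,0,30,68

steps = 6; useful = 30; efficiency = 30/48 = 5/8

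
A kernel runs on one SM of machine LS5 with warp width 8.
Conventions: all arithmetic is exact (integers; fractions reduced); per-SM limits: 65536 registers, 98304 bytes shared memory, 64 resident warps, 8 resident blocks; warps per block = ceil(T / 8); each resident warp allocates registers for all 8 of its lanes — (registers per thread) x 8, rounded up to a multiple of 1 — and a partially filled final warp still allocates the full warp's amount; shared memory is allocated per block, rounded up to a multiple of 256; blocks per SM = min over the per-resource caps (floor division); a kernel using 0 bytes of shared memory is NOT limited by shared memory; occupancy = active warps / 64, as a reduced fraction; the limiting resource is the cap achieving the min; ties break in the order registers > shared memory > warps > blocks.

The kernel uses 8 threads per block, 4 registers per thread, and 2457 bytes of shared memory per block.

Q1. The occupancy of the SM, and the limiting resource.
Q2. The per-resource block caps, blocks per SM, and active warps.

Answer: occupancy 1/8, limited by blocks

registers: 2048 blocks
shared memory: 38 blocks
warps: 64 blocks
blocks: 8 blocks

Answer: 8 blocks, 8 active warps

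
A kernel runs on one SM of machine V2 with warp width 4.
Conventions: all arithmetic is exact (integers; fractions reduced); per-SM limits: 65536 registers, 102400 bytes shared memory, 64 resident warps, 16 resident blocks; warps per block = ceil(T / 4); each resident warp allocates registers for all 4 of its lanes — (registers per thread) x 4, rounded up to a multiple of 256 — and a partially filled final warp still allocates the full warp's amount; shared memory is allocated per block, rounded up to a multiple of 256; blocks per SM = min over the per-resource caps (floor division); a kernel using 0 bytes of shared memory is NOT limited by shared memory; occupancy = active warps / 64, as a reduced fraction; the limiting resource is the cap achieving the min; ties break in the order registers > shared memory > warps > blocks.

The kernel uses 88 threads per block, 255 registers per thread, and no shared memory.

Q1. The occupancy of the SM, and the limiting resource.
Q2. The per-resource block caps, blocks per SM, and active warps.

Answer: occupancy 11/16, limited by registers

registers: 2 blocks
shared memory: no limit (kernel uses none)
warps: 2 blocks
blocks: 16 blocks

Answer: 2 blocks, 44 active warps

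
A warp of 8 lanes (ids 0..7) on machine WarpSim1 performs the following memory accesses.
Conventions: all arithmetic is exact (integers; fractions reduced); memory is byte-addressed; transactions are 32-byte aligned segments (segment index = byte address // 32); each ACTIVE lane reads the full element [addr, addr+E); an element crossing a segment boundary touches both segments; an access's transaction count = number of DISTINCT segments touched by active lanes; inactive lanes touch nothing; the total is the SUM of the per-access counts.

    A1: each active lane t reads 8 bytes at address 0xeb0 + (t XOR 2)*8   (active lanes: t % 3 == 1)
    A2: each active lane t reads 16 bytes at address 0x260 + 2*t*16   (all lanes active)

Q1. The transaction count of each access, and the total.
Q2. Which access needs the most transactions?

A1: 2 transactions
A2: 8 transactions

Answer: 2,8; total 10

Answer: A2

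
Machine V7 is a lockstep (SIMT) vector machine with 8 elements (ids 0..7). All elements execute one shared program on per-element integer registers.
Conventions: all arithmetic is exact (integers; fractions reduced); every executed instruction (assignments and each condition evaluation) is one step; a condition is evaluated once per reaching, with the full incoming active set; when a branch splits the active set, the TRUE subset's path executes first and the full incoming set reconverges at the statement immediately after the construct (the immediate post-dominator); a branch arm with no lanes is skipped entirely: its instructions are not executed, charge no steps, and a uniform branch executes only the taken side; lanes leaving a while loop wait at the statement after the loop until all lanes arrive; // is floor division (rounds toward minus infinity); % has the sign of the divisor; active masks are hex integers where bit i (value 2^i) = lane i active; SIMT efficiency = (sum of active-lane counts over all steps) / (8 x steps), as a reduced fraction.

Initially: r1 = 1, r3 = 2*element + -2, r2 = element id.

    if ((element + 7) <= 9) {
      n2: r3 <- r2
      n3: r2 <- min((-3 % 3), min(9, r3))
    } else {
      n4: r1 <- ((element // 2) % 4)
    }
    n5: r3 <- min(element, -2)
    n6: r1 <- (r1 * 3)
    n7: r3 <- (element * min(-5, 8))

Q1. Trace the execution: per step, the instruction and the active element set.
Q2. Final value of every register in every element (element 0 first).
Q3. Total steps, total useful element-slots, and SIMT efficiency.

step 0: eval ((element + 7) <= 9)    0xff
step 1: r3 <- r2                     0x07
step 2: r2 <- min((-3 % 3), min(9, r3)) 0x07
step 3: r1 <- ((element // 2) % 4)   0xf8
step 4: r3 <- min(element, -2)       0xff
step 5: r1 <- (r1 * 3)               0xff
step 6: r3 <- (element * min(-5, 8)) 0xff

Answer: 7 steps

r1: 3,3,3,3,6,6,9,9
r3: 0,-5,-10,-15,-20,-25,-30,-35
r2: 0,0,0,3,4,5,6,7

steps = 7; useful = 43; efficiency = 43/56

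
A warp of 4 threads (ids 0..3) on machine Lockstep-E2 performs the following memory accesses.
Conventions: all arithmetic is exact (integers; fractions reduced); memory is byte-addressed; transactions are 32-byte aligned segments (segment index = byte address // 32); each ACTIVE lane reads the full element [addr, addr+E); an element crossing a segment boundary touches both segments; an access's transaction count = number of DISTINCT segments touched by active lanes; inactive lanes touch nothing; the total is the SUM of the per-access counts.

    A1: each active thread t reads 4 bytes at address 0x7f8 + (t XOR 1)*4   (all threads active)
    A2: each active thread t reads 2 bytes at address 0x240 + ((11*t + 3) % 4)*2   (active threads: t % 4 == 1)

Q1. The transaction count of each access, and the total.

A1: 2 transactions
A2: 1 transaction

Answer: 2,1; total 3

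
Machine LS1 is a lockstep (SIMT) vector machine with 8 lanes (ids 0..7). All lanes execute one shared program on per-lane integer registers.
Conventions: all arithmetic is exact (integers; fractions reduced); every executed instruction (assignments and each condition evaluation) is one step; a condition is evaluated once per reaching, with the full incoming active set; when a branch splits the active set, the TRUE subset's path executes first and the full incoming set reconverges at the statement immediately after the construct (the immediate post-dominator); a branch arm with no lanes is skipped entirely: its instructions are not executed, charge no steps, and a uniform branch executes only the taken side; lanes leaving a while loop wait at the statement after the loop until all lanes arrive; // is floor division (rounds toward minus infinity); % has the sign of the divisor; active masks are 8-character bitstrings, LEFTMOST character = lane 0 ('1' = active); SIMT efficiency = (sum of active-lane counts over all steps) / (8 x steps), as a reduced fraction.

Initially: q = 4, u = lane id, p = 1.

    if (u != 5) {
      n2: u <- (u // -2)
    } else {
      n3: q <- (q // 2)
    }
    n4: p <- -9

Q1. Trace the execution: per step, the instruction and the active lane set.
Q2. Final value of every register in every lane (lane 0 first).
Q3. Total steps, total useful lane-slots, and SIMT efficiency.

step 0: eval (u != 5)                11111111
step 1: u <- (u // -2)               11111011
step 2: q <- (q // 2)                00000100
step 3: p <- -9                      11111111

Answer: 4 steps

q: 4,4,4,4,4,2,4,4
u: 0,-1,-1,-2,-2,5,-3,-4
p: -9,-9,-9,-9,-9,-9,-9,-9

steps = 4; useful = 24; efficiency = 24/32 = 3/4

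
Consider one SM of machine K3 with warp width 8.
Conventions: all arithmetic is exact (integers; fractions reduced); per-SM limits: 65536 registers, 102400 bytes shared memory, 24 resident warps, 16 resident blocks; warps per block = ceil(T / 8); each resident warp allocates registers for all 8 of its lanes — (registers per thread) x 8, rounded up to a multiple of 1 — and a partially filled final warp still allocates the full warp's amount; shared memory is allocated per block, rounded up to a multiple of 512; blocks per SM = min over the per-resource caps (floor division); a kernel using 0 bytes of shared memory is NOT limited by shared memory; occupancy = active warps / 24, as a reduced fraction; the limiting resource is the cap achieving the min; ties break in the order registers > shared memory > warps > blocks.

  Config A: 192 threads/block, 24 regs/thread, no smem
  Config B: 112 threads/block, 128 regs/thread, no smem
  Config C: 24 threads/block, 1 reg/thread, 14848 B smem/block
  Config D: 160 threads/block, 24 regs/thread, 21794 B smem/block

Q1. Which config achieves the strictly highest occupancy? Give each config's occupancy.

occupancies: A 1, B 7/12, C 3/4, D 5/6

Answer: A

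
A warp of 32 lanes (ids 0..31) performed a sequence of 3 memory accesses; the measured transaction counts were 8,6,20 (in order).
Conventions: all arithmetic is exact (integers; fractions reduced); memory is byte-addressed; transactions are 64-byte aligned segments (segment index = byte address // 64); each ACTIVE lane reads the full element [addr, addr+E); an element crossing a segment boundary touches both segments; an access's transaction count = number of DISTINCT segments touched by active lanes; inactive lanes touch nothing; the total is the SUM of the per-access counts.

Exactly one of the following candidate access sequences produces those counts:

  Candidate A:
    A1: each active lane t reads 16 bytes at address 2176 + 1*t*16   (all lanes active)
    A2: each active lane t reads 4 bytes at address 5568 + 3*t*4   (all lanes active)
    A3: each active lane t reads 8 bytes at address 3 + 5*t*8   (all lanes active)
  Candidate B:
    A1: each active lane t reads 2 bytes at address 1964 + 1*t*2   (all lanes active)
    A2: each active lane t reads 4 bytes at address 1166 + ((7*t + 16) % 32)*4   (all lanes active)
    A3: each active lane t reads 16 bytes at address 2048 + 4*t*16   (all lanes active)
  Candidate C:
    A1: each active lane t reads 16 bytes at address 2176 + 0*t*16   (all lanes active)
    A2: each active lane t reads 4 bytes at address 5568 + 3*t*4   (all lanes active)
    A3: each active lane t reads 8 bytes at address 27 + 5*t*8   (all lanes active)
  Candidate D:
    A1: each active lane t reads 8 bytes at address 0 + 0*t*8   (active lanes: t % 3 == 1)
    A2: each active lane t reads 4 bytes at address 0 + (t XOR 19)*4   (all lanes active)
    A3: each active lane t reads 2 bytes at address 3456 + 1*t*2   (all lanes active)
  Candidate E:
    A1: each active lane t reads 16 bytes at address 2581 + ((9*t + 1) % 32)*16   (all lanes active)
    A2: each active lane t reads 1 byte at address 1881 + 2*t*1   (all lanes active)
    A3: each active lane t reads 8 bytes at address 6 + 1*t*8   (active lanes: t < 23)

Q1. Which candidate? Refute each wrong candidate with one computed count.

B: A1 gives 2 transactions, not 8
C: A1 gives 1 transaction, not 8
D: A1 gives 1 transaction, not 8
E: A1 gives 9 transactions, not 8
A: all counts match (8,6,20)

Answer: A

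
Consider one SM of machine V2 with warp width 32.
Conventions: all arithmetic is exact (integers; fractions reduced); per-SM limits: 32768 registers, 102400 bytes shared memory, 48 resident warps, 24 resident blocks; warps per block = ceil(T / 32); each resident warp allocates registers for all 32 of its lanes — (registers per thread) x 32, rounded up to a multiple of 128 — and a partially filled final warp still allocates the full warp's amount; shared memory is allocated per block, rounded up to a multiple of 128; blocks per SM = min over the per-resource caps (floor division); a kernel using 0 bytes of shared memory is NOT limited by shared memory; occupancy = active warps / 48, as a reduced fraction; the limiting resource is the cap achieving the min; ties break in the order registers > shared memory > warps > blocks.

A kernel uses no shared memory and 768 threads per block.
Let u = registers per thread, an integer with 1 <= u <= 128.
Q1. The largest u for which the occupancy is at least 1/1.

Answer: u = 20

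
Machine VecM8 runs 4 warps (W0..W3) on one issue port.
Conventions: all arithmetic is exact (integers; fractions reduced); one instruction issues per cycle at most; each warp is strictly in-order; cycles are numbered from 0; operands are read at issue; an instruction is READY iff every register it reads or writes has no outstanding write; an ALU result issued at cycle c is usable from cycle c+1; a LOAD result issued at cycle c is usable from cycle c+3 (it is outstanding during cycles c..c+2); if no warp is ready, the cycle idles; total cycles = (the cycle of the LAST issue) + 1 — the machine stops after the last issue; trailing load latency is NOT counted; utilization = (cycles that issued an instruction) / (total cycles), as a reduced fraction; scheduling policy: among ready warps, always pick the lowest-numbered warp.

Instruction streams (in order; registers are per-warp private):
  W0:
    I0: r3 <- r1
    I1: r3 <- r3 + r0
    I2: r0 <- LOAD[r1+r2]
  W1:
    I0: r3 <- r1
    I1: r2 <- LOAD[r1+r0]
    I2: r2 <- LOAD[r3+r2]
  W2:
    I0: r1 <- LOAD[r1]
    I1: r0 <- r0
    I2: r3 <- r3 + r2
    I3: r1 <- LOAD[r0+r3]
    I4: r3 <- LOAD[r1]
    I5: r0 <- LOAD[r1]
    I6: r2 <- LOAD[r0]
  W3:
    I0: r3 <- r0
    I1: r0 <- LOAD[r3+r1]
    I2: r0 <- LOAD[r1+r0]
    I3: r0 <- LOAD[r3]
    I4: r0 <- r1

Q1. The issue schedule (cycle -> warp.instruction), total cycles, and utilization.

cycle 0: W0.I0
cycle 1: W0.I1
cycle 2: W0.I2
cycle 3: W1.I0
cycle 4: W1.I1
cycle 5: W2.I0
cycle 6: W2.I1
cycle 7: W1.I2
cycle 8: W2.I2
cycle 9: W2.I3
cycle 10: W3.I0
cycle 11: W3.I1
cycle 12: W2.I4
cycle 13: W2.I5
cycle 14: W3.I2
cycle 15: idle
cycle 16: W2.I6
cycle 17: W3.I3
cycle 18: idle
cycle 19: idle
cycle 20: W3.I4

Answer: 21 cycles, utilization 6/7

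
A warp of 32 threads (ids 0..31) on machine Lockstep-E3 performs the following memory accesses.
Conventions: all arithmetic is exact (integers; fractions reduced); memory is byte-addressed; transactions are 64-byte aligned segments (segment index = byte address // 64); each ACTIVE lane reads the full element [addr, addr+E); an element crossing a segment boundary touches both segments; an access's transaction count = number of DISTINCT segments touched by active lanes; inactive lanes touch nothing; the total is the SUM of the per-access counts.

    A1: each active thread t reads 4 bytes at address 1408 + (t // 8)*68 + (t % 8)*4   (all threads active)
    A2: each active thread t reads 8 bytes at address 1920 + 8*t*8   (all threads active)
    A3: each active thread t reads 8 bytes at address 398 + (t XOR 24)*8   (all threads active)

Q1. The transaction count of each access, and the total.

A1: 4 transactions
A2: 32 transactions
A3: 5 transactions

Answer: 4,32,5; total 41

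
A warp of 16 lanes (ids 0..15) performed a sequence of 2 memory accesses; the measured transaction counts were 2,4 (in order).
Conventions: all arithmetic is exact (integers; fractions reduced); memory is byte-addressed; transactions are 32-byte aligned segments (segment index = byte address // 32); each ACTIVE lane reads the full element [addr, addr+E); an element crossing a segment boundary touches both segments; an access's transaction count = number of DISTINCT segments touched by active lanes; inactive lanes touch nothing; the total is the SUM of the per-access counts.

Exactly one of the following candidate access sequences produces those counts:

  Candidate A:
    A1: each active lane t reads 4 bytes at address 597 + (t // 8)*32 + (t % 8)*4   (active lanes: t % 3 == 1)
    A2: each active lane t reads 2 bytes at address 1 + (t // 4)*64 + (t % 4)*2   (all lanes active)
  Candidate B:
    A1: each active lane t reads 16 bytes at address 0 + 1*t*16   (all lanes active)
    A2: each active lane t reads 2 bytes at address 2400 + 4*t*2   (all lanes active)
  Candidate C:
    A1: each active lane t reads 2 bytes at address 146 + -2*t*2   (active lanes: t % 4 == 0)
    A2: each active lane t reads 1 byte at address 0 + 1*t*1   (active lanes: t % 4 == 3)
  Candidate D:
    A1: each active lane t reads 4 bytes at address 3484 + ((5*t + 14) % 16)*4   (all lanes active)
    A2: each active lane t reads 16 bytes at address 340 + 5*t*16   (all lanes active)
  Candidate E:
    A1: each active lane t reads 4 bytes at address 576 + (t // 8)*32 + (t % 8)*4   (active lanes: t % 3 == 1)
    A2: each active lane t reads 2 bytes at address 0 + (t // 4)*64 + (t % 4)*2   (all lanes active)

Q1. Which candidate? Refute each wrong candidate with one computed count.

A: A1 gives 3 transactions, not 2
B: A1 gives 8 transactions, not 2
C: A2 gives 1 transaction, not 4
D: A1 gives 3 transactions, not 2
E: all counts match (2,4)

Answer: E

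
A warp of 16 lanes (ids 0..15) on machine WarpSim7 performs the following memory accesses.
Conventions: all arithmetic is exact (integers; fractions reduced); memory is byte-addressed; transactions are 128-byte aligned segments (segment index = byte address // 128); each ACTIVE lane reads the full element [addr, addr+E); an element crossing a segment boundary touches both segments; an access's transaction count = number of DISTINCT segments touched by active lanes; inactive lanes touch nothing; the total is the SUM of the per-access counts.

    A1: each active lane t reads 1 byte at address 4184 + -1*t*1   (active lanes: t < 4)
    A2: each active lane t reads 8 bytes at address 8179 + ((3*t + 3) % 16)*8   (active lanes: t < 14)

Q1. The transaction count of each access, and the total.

A1: 1 transaction
A2: 2 transactions

Answer: 1,2; total 3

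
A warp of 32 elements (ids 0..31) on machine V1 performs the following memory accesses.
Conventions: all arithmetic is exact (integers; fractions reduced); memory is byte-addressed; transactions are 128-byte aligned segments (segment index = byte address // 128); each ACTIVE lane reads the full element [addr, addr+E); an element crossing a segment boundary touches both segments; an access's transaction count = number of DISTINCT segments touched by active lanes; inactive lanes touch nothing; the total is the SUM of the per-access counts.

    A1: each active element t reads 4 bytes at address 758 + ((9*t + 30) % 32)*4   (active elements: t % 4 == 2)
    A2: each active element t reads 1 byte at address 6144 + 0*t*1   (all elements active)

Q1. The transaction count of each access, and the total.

A1: 2 transactions
A2: 1 transaction

Answer: 2,1; total 3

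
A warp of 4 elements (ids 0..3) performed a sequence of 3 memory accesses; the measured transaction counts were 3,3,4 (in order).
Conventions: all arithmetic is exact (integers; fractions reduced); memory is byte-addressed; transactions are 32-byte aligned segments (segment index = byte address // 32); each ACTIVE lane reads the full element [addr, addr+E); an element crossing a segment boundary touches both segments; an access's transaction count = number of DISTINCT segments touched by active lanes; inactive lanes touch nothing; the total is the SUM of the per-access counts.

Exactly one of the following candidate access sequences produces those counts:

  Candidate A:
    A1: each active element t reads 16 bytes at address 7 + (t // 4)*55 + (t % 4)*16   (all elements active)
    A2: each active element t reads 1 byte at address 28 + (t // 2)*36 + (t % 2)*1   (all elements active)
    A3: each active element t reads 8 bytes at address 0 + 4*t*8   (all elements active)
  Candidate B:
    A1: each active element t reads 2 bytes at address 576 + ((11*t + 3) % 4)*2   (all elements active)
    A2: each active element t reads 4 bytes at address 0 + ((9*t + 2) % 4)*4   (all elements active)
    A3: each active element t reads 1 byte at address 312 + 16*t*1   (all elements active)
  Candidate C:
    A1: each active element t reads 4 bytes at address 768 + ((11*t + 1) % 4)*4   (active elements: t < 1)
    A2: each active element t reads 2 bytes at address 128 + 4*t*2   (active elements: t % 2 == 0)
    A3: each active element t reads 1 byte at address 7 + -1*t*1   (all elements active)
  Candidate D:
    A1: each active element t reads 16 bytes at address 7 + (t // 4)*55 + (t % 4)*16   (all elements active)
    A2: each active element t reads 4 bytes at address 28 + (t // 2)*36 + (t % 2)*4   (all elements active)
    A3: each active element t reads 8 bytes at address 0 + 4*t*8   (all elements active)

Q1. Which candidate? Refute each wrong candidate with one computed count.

A: A2 gives 2 transactions, not 3
B: A1 gives 1 transaction, not 3
C: A1 gives 1 transaction, not 3
D: all counts match (3,3,4)

Answer: D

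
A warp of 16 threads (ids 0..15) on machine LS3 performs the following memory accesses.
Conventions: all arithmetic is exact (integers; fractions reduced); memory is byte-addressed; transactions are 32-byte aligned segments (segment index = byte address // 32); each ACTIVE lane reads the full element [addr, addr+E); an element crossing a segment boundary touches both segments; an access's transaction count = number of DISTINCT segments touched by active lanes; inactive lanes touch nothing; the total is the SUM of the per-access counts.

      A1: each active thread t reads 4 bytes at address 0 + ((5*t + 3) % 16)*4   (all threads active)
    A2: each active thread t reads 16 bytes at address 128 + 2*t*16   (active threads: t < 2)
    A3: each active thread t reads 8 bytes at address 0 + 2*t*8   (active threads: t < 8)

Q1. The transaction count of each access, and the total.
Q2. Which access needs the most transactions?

A1: 2 transactions
A2: 2 transactions
A3: 4 transactions

Answer: 2,2,4; total 8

Answer: A3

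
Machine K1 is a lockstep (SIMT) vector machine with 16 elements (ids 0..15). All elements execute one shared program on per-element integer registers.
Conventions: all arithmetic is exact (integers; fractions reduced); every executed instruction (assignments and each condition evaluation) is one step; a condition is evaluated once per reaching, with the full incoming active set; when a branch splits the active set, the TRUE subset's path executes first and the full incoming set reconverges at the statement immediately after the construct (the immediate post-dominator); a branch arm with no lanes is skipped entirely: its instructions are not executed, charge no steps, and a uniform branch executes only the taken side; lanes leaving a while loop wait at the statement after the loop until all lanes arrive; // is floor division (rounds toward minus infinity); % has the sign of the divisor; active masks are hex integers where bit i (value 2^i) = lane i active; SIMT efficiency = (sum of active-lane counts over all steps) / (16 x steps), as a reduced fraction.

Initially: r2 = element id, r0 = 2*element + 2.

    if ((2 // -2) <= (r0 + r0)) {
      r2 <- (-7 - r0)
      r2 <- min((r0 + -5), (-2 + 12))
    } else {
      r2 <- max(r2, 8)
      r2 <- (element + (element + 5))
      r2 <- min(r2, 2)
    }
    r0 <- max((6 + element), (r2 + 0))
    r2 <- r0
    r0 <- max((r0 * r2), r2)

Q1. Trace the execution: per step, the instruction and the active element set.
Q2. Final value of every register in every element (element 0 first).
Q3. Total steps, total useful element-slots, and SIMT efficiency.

step 0: eval ((2 // -2) <= (r0 + r0)) 0xffff
step 1: r2 <- (-7 - r0)              0xffff
step 2: r2 <- min((r0 + -5), (-2 + 12)) 0xffff
step 3: r0 <- max((6 + element), (r2 + 0)) 0xffff
step 4: r2 <- r0                     0xffff
step 5: r0 <- max((r0 * r2), r2)     0xffff

Answer: 6 steps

r2: 6,7,8,9,10,11,12,13,14,15,16,17,18,19,20,21
r0: 36,49,64,81,100,121,144,169,196,225,256,289,324,361,400,441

steps = 6; useful = 96; efficiency = 96/96 = 1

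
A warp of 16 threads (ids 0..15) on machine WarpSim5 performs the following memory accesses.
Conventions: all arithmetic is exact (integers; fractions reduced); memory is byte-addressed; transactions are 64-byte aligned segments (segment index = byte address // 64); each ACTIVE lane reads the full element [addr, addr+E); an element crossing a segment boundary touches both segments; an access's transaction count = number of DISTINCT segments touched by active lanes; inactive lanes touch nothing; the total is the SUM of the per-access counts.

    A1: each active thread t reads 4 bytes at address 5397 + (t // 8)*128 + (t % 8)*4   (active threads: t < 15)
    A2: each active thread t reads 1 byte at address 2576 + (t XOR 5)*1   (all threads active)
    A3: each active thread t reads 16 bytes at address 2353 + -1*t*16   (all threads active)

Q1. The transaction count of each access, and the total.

A1: 2 transactions
A2: 1 transaction
A3: 5 transactions

Answer: 2,1,5; total 8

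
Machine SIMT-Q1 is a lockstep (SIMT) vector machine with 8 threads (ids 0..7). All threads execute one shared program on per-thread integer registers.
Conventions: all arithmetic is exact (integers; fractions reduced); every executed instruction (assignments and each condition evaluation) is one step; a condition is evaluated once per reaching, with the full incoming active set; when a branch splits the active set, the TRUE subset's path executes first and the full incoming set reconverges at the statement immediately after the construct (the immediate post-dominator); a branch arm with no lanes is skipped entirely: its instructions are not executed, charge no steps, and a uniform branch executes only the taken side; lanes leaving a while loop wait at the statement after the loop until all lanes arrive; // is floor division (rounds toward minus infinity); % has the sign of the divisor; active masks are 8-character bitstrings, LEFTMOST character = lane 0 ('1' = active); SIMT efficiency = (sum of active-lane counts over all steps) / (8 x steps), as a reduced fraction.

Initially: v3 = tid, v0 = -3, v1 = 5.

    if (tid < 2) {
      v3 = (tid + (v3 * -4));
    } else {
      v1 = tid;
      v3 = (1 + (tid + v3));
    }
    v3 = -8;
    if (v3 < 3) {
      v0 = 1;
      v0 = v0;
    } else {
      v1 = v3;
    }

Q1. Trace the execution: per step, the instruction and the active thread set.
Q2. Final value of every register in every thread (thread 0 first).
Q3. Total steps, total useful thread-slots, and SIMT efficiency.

step 0: eval (tid < 2)               11111111
step 1: v3 <- (tid + (v3 * -4))      11000000
step 2: v1 <- tid                    00111111
step 3: v3 <- (1 + (tid + v3))       00111111
step 4: v3 <- -8                     11111111
step 5: eval (v3 < 3)                11111111
step 6: v0 <- 1                      11111111
step 7: v0 <- v0                     11111111

Answer: 8 steps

v3: -8,-8,-8,-8,-8,-8,-8,-8
v0: 1,1,1,1,1,1,1,1
v1: 5,5,2,3,4,5,6,7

steps = 8; useful = 54; efficiency = 54/64 = 27/32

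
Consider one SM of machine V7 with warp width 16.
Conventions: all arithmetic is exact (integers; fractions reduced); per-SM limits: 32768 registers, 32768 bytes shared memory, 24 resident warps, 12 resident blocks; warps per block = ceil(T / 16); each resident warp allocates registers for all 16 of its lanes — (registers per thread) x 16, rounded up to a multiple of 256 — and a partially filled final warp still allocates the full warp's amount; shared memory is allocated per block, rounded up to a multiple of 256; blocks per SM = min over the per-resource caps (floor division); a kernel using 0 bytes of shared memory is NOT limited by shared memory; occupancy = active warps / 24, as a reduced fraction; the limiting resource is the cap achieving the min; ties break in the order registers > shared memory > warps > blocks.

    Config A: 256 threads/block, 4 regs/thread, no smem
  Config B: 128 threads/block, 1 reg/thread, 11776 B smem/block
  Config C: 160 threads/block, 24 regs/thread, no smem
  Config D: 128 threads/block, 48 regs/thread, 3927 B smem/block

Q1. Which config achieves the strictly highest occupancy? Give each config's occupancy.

occupancies: A 2/3, B 2/3, C 5/6, D 1

Answer: D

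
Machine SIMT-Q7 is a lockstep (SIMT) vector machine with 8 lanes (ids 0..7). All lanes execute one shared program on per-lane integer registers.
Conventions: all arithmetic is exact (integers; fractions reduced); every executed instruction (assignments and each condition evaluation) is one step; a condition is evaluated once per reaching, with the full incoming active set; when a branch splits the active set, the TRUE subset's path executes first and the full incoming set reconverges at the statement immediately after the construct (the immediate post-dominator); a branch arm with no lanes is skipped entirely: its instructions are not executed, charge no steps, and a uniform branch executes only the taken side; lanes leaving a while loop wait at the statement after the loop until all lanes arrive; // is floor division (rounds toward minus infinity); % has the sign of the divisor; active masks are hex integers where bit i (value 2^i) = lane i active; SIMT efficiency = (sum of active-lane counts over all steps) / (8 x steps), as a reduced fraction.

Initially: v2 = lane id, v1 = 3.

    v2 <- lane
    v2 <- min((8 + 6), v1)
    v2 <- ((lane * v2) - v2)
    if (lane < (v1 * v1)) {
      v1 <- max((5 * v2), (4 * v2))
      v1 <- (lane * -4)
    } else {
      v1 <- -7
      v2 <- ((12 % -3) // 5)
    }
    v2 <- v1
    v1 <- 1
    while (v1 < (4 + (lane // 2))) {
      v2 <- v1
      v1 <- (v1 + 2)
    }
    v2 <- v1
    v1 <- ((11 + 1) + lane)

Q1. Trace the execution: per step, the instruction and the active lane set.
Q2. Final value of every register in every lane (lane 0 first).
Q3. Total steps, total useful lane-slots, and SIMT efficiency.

step 0: v2 <- lane                   0xff
step 1: v2 <- min((8 + 6), v1)       0xff
step 2: v2 <- ((lane * v2) - v2)     0xff
step 3: eval (lane < (v1 * v1))      0xff
step 4: v1 <- max((5 * v2), (4 * v2)) 0xff
step 5: v1 <- (lane * -4)            0xff
step 6: v2 <- v1                     0xff
step 7: v1 <- 1                      0xff
step 8: eval (v1 < (4 + (lane // 2))) 0xff
step 9: v2 <- v1                     0xff
step 10: v1 <- (v1 + 2)               0xff
step 11: eval (v1 < (4 + (lane // 2))) 0xff
step 12: v2 <- v1                     0xff
step 13: v1 <- (v1 + 2)               0xff
step 14: eval (v1 < (4 + (lane // 2))) 0xff
step 15: v2 <- v1                     0xf0
step 16: v1 <- (v1 + 2)               0xf0
step 17: eval (v1 < (4 + (lane // 2))) 0xf0
step 18: v2 <- v1                     0xff
step 19: v1 <- ((11 + 1) + lane)      0xff

Answer: 20 steps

v2: 5,5,5,5,7,7,7,7
v1: 12,13,14,15,16,17,18,19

steps = 20; useful = 148; efficiency = 148/160 = 37/40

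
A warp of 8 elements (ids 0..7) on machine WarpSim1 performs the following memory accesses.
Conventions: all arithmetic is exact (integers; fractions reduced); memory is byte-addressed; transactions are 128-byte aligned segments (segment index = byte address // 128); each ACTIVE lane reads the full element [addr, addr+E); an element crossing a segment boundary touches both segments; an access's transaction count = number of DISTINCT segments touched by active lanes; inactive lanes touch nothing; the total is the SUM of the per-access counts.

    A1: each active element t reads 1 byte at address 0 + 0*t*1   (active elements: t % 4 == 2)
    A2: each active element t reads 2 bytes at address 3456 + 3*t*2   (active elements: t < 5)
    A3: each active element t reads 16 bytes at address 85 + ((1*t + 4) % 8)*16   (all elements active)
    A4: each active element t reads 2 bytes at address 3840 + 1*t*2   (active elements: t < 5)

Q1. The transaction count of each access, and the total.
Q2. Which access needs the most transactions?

A1: 1 transaction
A2: 1 transaction
A3: 2 transactions
A4: 1 transaction

Answer: 1,1,2,1; total 5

Answer: A3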